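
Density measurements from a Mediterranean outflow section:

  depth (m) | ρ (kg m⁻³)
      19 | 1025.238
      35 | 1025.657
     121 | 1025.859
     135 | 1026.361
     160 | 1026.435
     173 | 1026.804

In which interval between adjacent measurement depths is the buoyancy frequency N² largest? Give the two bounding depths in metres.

Compute the density gradient over each adjacent pair:
  19–35 m: Δρ/Δz = 0.419/16 = 0.026 kg m⁻⁴
  35–121 m: Δρ/Δz = 0.202/86 = 2.3 × 10⁻³ kg m⁻⁴
  121–135 m: Δρ/Δz = 0.502/14 = 0.036 kg m⁻⁴
  135–160 m: Δρ/Δz = 0.074/25 = 3.0 × 10⁻³ kg m⁻⁴
  160–173 m: Δρ/Δz = 0.369/13 = 0.028 kg m⁻⁴
The largest gradient is in the 121–135 m interval — the pycnocline.

121–135 m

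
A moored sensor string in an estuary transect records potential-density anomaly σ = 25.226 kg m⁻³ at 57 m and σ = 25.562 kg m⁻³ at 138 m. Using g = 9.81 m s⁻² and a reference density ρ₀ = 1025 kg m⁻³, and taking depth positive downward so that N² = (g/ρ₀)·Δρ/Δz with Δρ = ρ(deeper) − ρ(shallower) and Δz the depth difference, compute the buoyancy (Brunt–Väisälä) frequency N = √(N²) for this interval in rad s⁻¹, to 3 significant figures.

6.30 × 10⁻³ rad s⁻¹

Δρ = 1025.562 − 1025.226 = 0.336 kg m⁻³ over Δz = 138 − 57 = 81 m.
N² = (9.81/1025) × (0.336/81) = 3.9701 × 10⁻⁵ s⁻².
N = √(3.9701 × 10⁻⁵) = 6.3009 × 10⁻³ rad s⁻¹ ≈ 6.30 × 10⁻³ rad s⁻¹.
A positive N² confirms static stability across the interval.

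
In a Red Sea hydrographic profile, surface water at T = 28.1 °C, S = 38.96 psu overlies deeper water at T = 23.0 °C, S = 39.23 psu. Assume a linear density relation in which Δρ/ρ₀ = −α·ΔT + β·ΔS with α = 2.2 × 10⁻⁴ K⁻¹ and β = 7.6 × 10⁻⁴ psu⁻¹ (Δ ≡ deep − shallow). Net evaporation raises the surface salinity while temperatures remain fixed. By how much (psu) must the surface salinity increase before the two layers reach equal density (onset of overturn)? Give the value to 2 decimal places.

Neutral buoyancy requires −α(T_deep − T_surf) + β(S_deep − S_surf′) = 0.
S_surf′ = S_deep − (α/β)·ΔT = 39.23 − (2.2 × 10⁻⁴/7.6 × 10⁻⁴)·(-5.1) = 40.7063 psu.
Increase required: 40.7063 − 38.96 = 1.7463 psu.

1.75 psu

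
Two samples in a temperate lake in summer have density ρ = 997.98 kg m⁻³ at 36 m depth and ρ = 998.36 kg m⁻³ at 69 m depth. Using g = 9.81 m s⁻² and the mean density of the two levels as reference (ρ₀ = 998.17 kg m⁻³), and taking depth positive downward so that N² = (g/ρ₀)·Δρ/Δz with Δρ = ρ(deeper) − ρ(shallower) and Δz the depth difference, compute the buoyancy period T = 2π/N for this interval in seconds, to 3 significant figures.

Δρ = 998.36 − 997.98 = 0.38 kg m⁻³ over Δz = 69 − 36 = 33 m.
N² = (9.81/998.17) × (0.38/33) = 1.1317 × 10⁻⁴ s⁻².
N = √(1.1317 × 10⁻⁴) = 0.010638 rad s⁻¹, so T = 2π/N = 590.64 s ≈ 591 s.

591 s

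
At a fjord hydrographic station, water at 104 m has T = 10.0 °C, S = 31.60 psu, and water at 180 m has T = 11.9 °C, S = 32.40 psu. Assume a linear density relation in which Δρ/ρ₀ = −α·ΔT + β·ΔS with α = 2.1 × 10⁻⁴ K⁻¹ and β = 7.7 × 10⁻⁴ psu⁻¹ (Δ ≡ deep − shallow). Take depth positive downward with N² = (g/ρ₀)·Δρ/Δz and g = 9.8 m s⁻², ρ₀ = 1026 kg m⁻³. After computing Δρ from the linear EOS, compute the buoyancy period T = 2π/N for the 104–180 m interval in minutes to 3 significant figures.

19.8 min

ΔT = +1.9 K, ΔS = +0.80 psu (deep − shallow).
Δρ/ρ₀ = −αΔT + βΔS = -3.99 × 10⁻⁴ + 6.16 × 10⁻⁴ = 2.17 × 10⁻⁴, so Δρ ≈ 0.2226 kg m⁻³.
N² = (g/ρ₀)·Δρ/Δz = g·(Δρ/ρ₀)/Δz = 9.8 × 2.17 × 10⁻⁴ / 76 = 2.7982 × 10⁻⁵ s⁻².
N = √(2.7982 × 10⁻⁵) = 5.2898 × 10⁻³ rad s⁻¹ → T = 2π/N = 1.1878 × 10³ s = 19.797 min ≈ 19.8 min.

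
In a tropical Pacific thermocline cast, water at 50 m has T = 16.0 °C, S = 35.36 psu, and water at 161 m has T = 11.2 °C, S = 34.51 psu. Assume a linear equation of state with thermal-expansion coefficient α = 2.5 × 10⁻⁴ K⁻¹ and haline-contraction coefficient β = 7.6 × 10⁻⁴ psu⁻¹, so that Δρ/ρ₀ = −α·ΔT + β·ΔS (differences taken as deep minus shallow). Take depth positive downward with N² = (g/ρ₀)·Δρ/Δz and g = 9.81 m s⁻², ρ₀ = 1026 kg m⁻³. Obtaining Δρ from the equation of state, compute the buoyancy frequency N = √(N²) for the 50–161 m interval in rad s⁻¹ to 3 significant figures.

ΔT = -4.8 K, ΔS = -0.85 psu (deep − shallow).
Δρ/ρ₀ = −αΔT + βΔS = 1.20 × 10⁻³ − 6.46 × 10⁻⁴ = 5.54 × 10⁻⁴, so Δρ ≈ 0.5684 kg m⁻³.
N² = (g/ρ₀)·Δρ/Δz = g·(Δρ/ρ₀)/Δz = 9.81 × 5.54 × 10⁻⁴ / 111 = 4.8962 × 10⁻⁵ s⁻².
N = √(4.8962 × 10⁻⁵) = 6.9973 × 10⁻³ rad s⁻¹ ≈ 7.00 × 10⁻³ rad s⁻¹.

7.00 × 10⁻³ rad s⁻¹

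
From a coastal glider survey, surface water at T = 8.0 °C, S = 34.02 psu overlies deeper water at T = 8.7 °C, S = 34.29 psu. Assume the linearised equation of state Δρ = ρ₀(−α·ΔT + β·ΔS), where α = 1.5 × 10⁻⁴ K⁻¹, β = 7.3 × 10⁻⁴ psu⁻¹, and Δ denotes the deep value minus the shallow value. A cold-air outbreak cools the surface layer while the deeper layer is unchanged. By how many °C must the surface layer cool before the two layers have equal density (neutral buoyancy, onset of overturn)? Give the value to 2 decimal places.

0.61 °C

Neutral buoyancy requires Δρ = 0, i.e. −α(T_deep − T_surf′) + β(S_deep − S_surf) = 0.
T_surf′ = T_deep − (β/α)·ΔS = 8.7 − (7.3 × 10⁻⁴/1.5 × 10⁻⁴)·(+0.27) = 7.3860 °C.
Cooling required: 8.0 − (7.3860) = 0.6140 °C.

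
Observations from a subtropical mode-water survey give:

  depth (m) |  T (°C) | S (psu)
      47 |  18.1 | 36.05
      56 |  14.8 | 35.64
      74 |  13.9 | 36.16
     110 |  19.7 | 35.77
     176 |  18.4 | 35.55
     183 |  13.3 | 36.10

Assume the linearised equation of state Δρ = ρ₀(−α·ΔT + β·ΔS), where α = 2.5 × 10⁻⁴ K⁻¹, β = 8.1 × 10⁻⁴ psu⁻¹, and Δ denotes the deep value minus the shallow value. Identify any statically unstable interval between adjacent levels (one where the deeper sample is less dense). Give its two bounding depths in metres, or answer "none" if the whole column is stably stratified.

74–110 m

Evaluate Δρ/ρ₀ = −αΔT + βΔS across each adjacent pair:
  47–56 m: −αΔT+βΔS = −(2.5 × 10⁻⁴)(-3.3)+(8.1 × 10⁻⁴)(-0.41) = 4.9 × 10⁻⁴ → stable
  56–74 m: −αΔT+βΔS = −(2.5 × 10⁻⁴)(-0.9)+(8.1 × 10⁻⁴)(+0.52) = 6.5 × 10⁻⁴ → stable
  74–110 m: −αΔT+βΔS = −(2.5 × 10⁻⁴)(+5.8)+(8.1 × 10⁻⁴)(-0.39) = -1.8 × 10⁻³ → UNSTABLE
  110–176 m: −αΔT+βΔS = −(2.5 × 10⁻⁴)(-1.3)+(8.1 × 10⁻⁴)(-0.22) = 1.5 × 10⁻⁴ → stable
  176–183 m: −αΔT+βΔS = −(2.5 × 10⁻⁴)(-5.1)+(8.1 × 10⁻⁴)(+0.55) = 1.7 × 10⁻³ → stable
The 74–110 m interval has Δρ < 0: lighter water underlies denser water.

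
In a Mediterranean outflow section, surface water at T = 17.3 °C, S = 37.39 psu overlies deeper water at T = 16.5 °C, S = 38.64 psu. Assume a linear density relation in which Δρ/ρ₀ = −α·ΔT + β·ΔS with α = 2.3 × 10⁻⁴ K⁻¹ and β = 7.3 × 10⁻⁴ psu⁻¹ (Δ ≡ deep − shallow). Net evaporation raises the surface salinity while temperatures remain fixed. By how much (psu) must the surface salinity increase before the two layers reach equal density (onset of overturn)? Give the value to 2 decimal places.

Neutral buoyancy requires −α(T_deep − T_surf) + β(S_deep − S_surf′) = 0.
S_surf′ = S_deep − (α/β)·ΔT = 38.64 − (2.3 × 10⁻⁴/7.3 × 10⁻⁴)·(-0.8) = 38.8921 psu.
Increase required: 38.8921 − 37.39 = 1.5021 psu.

1.50 psu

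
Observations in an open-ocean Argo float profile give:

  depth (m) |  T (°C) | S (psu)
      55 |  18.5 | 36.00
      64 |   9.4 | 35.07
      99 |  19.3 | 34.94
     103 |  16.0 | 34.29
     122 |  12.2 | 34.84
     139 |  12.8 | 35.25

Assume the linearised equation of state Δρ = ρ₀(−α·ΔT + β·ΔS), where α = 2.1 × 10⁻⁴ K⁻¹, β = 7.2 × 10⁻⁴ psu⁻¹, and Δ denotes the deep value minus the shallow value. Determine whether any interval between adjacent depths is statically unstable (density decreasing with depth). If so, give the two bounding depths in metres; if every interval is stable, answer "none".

64–99 m

Evaluate Δρ/ρ₀ = −αΔT + βΔS across each adjacent pair:
  55–64 m: −αΔT+βΔS = −(2.1 × 10⁻⁴)(-9.1)+(7.2 × 10⁻⁴)(-0.93) = 1.2 × 10⁻³ → stable
  64–99 m: −αΔT+βΔS = −(2.1 × 10⁻⁴)(+9.9)+(7.2 × 10⁻⁴)(-0.13) = -2.2 × 10⁻³ → UNSTABLE
  99–103 m: −αΔT+βΔS = −(2.1 × 10⁻⁴)(-3.3)+(7.2 × 10⁻⁴)(-0.65) = 2.2 × 10⁻⁴ → stable
  103–122 m: −αΔT+βΔS = −(2.1 × 10⁻⁴)(-3.8)+(7.2 × 10⁻⁴)(+0.55) = 1.2 × 10⁻³ → stable
  122–139 m: −αΔT+βΔS = −(2.1 × 10⁻⁴)(+0.6)+(7.2 × 10⁻⁴)(+0.41) = 1.7 × 10⁻⁴ → stable
The 64–99 m interval has Δρ < 0: lighter water underlies denser water.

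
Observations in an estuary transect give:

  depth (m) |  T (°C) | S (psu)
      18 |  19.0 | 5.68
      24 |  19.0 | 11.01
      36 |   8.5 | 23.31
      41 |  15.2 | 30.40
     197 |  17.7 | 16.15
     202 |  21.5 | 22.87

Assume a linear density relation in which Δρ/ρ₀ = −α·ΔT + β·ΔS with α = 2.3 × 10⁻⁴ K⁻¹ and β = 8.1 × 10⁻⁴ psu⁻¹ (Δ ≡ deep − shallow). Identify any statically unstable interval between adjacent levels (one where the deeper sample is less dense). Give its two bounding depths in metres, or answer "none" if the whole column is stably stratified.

41–197 m

Evaluate Δρ/ρ₀ = −αΔT + βΔS across each adjacent pair:
  18–24 m: −αΔT+βΔS = −(2.3 × 10⁻⁴)(+0.0)+(8.1 × 10⁻⁴)(+5.33) = 4.3 × 10⁻³ → stable
  24–36 m: −αΔT+βΔS = −(2.3 × 10⁻⁴)(-10.5)+(8.1 × 10⁻⁴)(+12.30) = 0.012 → stable
  36–41 m: −αΔT+βΔS = −(2.3 × 10⁻⁴)(+6.7)+(8.1 × 10⁻⁴)(+7.09) = 4.2 × 10⁻³ → stable
  41–197 m: −αΔT+βΔS = −(2.3 × 10⁻⁴)(+2.5)+(8.1 × 10⁻⁴)(-14.25) = -0.012 → UNSTABLE
  197–202 m: −αΔT+βΔS = −(2.3 × 10⁻⁴)(+3.8)+(8.1 × 10⁻⁴)(+6.72) = 4.6 × 10⁻³ → stable
The 41–197 m interval has Δρ < 0: lighter water underlies denser water.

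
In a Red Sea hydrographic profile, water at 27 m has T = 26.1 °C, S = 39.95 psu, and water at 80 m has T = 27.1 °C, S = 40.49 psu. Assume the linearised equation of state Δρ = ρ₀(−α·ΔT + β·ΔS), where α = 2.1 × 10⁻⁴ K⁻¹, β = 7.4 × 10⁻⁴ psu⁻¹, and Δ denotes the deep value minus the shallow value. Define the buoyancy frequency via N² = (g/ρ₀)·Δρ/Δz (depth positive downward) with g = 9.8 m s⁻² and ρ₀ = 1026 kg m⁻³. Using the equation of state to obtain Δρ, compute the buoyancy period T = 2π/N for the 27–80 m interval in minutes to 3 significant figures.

17.7 min

ΔT = +1.0 K, ΔS = +0.54 psu (deep − shallow).
Δρ/ρ₀ = −αΔT + βΔS = -2.10 × 10⁻⁴ + 3.996 × 10⁻⁴ = 1.896 × 10⁻⁴, so Δρ ≈ 0.1945 kg m⁻³.
N² = (g/ρ₀)·Δρ/Δz = g·(Δρ/ρ₀)/Δz = 9.8 × 1.896 × 10⁻⁴ / 53 = 3.5058 × 10⁻⁵ s⁻².
N = √(3.5058 × 10⁻⁵) = 5.9210 × 10⁻³ rad s⁻¹ → T = 2π/N = 1.0612 × 10³ s = 17.687 min ≈ 17.7 min.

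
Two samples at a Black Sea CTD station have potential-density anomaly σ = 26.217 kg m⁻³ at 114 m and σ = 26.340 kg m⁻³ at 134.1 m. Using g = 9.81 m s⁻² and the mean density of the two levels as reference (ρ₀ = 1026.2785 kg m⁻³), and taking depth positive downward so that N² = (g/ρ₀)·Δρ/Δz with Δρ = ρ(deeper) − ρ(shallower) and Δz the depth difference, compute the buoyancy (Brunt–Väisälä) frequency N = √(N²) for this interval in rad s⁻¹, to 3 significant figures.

Δρ = 1026.340 − 1026.217 = 0.123 kg m⁻³ over Δz = 134.1 − 114 = 20.1 m.
N² = (9.81/1026.2785) × (0.123/20.1) = 5.8494 × 10⁻⁵ s⁻².
N = √(5.8494 × 10⁻⁵) = 7.6481 × 10⁻³ rad s⁻¹ ≈ 7.65 × 10⁻³ rad s⁻¹.

7.65 × 10⁻³ rad s⁻¹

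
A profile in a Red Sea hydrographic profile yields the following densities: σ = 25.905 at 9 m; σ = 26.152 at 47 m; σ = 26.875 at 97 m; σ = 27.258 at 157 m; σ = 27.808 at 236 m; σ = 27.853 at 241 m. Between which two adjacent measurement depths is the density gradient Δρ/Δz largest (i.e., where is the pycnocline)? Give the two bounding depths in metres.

47–97 m

Compute the density gradient over each adjacent pair:
  9–47 m: Δρ/Δz = 0.247/38 = 6.5 × 10⁻³ kg m⁻⁴
  47–97 m: Δρ/Δz = 0.723/50 = 0.014 kg m⁻⁴
  97–157 m: Δρ/Δz = 0.383/60 = 6.4 × 10⁻³ kg m⁻⁴
  157–236 m: Δρ/Δz = 0.550/79 = 7.0 × 10⁻³ kg m⁻⁴
  236–241 m: Δρ/Δz = 0.045/5 = 9.0 × 10⁻³ kg m⁻⁴
The largest gradient is in the 47–97 m interval — the pycnocline.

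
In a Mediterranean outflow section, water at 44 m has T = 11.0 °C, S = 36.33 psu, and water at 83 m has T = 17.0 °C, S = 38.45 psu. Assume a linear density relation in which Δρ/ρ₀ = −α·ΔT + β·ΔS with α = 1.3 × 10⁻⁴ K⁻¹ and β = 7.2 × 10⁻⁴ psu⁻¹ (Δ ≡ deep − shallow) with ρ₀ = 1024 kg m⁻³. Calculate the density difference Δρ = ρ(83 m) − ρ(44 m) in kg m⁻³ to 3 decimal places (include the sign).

ΔT = +6.0 K, ΔS = +2.12 psu (deep − shallow).
Δρ/ρ₀ = −(1.3 × 10⁻⁴)(+6.0) + (7.2 × 10⁻⁴)(+2.12) = 7.464 × 10⁻⁴.
Δρ = 1024 × (7.464 × 10⁻⁴) = +0.764 kg m⁻³.
Positive Δρ: denser below, stable.

+0.764 kg m⁻³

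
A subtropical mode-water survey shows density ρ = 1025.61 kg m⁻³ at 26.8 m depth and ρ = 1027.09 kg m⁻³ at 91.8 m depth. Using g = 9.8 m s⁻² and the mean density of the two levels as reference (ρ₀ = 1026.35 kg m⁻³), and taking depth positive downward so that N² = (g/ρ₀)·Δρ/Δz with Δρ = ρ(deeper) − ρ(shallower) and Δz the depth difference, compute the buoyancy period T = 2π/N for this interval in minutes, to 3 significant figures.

Δρ = 1027.09 − 1025.61 = 1.48 kg m⁻³ over Δz = 91.8 − 26.8 = 65 m.
N² = (9.8/1026.35) × (1.48/65) = 2.1741 × 10⁻⁴ s⁻².
N = √(2.1741 × 10⁻⁴) = 0.014745 rad s⁻¹, so T = 2π/N = 426.12 s = 7.1020 min ≈ 7.10 min.

7.10 min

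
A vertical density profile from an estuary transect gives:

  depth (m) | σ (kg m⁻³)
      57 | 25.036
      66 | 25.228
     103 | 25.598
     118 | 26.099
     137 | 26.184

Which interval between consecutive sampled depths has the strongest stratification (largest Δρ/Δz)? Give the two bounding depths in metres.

Compute the density gradient over each adjacent pair:
  57–66 m: Δρ/Δz = 0.192/9 = 0.021 kg m⁻⁴
  66–103 m: Δρ/Δz = 0.370/37 = 0.010 kg m⁻⁴
  103–118 m: Δρ/Δz = 0.501/15 = 0.033 kg m⁻⁴
  118–137 m: Δρ/Δz = 0.085/19 = 4.5 × 10⁻³ kg m⁻⁴
The largest gradient is in the 103–118 m interval — the pycnocline.

103–118 m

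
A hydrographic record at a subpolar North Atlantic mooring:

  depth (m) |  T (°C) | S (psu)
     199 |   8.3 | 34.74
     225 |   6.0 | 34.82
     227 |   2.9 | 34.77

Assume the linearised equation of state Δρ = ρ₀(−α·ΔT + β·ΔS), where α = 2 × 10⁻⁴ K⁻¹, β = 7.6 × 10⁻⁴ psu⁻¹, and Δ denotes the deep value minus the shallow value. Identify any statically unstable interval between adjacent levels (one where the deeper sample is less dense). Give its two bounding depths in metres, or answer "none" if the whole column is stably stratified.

none

Evaluate Δρ/ρ₀ = −αΔT + βΔS across each adjacent pair:
  199–225 m: −αΔT+βΔS = −(2 × 10⁻⁴)(-2.3)+(7.6 × 10⁻⁴)(+0.08) = 5.2 × 10⁻⁴ → stable
  225–227 m: −αΔT+βΔS = −(2 × 10⁻⁴)(-3.1)+(7.6 × 10⁻⁴)(-0.05) = 5.8 × 10⁻⁴ → stable
Every interval has Δρ > 0: the column is stably stratified throughout.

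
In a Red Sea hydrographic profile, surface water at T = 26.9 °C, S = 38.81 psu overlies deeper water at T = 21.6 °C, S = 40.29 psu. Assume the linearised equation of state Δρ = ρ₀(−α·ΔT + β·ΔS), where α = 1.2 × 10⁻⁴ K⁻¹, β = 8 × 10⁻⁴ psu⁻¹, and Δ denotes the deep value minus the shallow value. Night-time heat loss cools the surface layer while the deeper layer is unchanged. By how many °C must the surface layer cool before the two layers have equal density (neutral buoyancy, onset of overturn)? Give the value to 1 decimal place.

15.2 °C

Neutral buoyancy requires Δρ = 0, i.e. −α(T_deep − T_surf′) + β(S_deep − S_surf) = 0.
T_surf′ = T_deep − (β/α)·ΔS = 21.6 − (8 × 10⁻⁴/1.2 × 10⁻⁴)·(+1.48) = 11.733 °C.
Cooling required: 26.9 − (11.733) = 15.167 °C.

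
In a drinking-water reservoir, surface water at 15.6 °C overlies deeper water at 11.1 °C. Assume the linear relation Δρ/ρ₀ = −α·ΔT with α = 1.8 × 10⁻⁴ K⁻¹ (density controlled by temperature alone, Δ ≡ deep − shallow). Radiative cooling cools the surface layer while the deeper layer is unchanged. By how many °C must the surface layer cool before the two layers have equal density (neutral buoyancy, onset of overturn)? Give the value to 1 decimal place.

With temperature the only control, equal density requires T_surf′ = T_deep.
T_surf′ = 11.1 °C.
Cooling required: 15.6 − 11.1 = 4.5 °C.

4.5 °C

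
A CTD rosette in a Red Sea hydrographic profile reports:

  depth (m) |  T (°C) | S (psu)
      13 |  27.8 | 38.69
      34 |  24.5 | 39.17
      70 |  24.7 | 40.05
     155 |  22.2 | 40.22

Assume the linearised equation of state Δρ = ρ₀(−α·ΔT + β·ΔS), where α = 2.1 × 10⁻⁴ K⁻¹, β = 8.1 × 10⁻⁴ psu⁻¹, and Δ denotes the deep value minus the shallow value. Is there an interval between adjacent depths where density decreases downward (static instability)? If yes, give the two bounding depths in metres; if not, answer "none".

Evaluate Δρ/ρ₀ = −αΔT + βΔS across each adjacent pair:
  13–34 m: −αΔT+βΔS = −(2.1 × 10⁻⁴)(-3.3)+(8.1 × 10⁻⁴)(+0.48) = 1.1 × 10⁻³ → stable
  34–70 m: −αΔT+βΔS = −(2.1 × 10⁻⁴)(+0.2)+(8.1 × 10⁻⁴)(+0.88) = 6.7 × 10⁻⁴ → stable
  70–155 m: −αΔT+βΔS = −(2.1 × 10⁻⁴)(-2.5)+(8.1 × 10⁻⁴)(+0.17) = 6.6 × 10⁻⁴ → stable
Every interval has Δρ > 0: the column is stably stratified throughout.

none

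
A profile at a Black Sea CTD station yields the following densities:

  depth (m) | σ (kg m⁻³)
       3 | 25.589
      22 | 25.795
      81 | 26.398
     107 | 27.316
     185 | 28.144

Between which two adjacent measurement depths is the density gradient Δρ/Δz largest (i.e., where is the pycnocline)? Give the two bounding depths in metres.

Compute the density gradient over each adjacent pair:
  3–22 m: Δρ/Δz = 0.206/19 = 0.011 kg m⁻⁴
  22–81 m: Δρ/Δz = 0.603/59 = 0.010 kg m⁻⁴
  81–107 m: Δρ/Δz = 0.918/26 = 0.035 kg m⁻⁴
  107–185 m: Δρ/Δz = 0.828/78 = 0.011 kg m⁻⁴
The largest gradient is in the 81–107 m interval — the pycnocline.

81–107 m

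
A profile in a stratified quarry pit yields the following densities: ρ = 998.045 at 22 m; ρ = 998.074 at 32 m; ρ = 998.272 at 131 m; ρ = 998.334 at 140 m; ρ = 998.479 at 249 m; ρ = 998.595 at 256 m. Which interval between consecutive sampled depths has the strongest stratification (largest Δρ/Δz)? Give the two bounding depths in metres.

Compute the density gradient over each adjacent pair:
  22–32 m: Δρ/Δz = 0.029/10 = 2.9 × 10⁻³ kg m⁻⁴
  32–131 m: Δρ/Δz = 0.198/99 = 2.0 × 10⁻³ kg m⁻⁴
  131–140 m: Δρ/Δz = 0.062/9 = 6.9 × 10⁻³ kg m⁻⁴
  140–249 m: Δρ/Δz = 0.145/109 = 1.3 × 10⁻³ kg m⁻⁴
  249–256 m: Δρ/Δz = 0.116/7 = 0.017 kg m⁻⁴
The largest gradient is in the 249–256 m interval — the pycnocline.

249–256 m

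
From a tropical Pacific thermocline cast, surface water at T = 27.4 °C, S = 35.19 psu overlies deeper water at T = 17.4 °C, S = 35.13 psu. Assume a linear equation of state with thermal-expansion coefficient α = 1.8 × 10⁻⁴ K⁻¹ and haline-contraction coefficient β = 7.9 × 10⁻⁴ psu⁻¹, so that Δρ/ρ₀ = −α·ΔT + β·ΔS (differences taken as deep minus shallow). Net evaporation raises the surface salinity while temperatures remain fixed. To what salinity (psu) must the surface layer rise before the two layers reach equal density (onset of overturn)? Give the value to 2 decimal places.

Neutral buoyancy requires −α(T_deep − T_surf) + β(S_deep − S_surf′) = 0.
S_surf′ = S_deep − (α/β)·ΔT = 35.13 − (1.8 × 10⁻⁴/7.9 × 10⁻⁴)·(-10.0) = 37.4085 psu.
Increase required: 37.4085 − 35.19 = 2.2185 psu.

37.41 psu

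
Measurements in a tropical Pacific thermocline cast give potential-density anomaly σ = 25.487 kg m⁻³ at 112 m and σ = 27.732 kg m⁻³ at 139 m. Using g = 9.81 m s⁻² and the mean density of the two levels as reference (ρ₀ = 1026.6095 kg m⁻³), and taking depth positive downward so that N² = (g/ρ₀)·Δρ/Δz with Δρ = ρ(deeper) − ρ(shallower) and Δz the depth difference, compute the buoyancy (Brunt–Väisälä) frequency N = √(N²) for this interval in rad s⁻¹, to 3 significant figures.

0.0282 rad s⁻¹

Δρ = 1027.732 − 1025.487 = 2.245 kg m⁻³ over Δz = 139 − 112 = 27 m.
N² = (9.81/1026.6095) × (2.245/27) = 7.9454 × 10⁻⁴ s⁻².
N = √(7.9454 × 10⁻⁴) = 0.028188 rad s⁻¹ ≈ 0.0282 rad s⁻¹.
A positive N² confirms static stability across the interval.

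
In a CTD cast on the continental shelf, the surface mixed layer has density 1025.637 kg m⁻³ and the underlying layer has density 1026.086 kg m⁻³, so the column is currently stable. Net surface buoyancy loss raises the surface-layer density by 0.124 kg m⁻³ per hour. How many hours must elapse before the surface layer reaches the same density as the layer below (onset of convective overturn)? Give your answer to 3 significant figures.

Density deficit of the surface layer: 1026.086 − 1025.637 = 0.449 kg m⁻³.
Required change = 0.449 / 0.124 = 3.62 hours.

3.62 hours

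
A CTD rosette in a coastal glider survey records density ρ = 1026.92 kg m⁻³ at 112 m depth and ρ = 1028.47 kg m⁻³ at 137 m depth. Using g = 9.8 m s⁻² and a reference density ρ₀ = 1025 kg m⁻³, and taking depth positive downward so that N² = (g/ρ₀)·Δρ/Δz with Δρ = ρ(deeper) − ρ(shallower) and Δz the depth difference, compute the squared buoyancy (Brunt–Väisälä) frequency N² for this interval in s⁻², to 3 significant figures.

Δρ = 1028.47 − 1026.92 = 1.55 kg m⁻³ over Δz = 137 − 112 = 25 m.
N² = (9.8/1025) × (1.55/25) = 5.9278 × 10⁻⁴ s⁻² ≈ 5.93 × 10⁻⁴ s⁻².

5.93 × 10⁻⁴ s⁻²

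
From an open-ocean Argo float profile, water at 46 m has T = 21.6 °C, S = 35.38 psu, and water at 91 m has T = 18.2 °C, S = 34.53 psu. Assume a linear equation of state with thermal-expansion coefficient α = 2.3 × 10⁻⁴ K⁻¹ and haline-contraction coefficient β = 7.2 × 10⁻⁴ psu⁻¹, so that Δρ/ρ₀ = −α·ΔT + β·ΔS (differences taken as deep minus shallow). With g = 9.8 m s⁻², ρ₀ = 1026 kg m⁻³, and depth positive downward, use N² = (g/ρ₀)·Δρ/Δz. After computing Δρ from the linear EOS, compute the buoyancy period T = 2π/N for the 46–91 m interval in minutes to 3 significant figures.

17.2 min

ΔT = -3.4 K, ΔS = -0.85 psu (deep − shallow).
Δρ/ρ₀ = −αΔT + βΔS = 7.82 × 10⁻⁴ − 6.12 × 10⁻⁴ = 1.70 × 10⁻⁴, so Δρ ≈ 0.1744 kg m⁻³.
N² = (g/ρ₀)·Δρ/Δz = g·(Δρ/ρ₀)/Δz = 9.8 × 1.70 × 10⁻⁴ / 45 = 3.7022 × 10⁻⁵ s⁻².
N = √(3.7022 × 10⁻⁵) = 6.0846 × 10⁻³ rad s⁻¹ → T = 2π/N = 1.0326 × 10³ s = 17.210 min ≈ 17.2 min.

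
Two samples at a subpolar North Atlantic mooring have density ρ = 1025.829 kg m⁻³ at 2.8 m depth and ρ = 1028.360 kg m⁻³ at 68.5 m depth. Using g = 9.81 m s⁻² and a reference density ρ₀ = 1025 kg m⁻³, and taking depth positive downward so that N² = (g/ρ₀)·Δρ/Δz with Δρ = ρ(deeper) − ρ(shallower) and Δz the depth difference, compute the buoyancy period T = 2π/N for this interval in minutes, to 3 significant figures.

Δρ = 1028.360 − 1025.829 = 2.531 kg m⁻³ over Δz = 68.5 − 2.8 = 65.7 m.
N² = (9.81/1025) × (2.531/65.7) = 3.6870 × 10⁻⁴ s⁻².
N = √(3.6870 × 10⁻⁴) = 0.019202 rad s⁻¹, so T = 2π/N = 327.22 s = 5.4537 min ≈ 5.45 min.

5.45 min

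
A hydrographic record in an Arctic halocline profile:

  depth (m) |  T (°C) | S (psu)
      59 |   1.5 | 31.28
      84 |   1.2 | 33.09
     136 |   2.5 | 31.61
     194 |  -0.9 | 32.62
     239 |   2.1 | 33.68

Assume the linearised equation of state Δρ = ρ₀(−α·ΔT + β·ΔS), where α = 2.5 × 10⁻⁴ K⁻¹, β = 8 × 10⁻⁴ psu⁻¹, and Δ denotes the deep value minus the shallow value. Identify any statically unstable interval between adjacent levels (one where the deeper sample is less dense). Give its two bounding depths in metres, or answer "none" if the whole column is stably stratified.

84–136 m

Evaluate Δρ/ρ₀ = −αΔT + βΔS across each adjacent pair:
  59–84 m: −αΔT+βΔS = −(2.5 × 10⁻⁴)(-0.3)+(8 × 10⁻⁴)(+1.81) = 1.5 × 10⁻³ → stable
  84–136 m: −αΔT+βΔS = −(2.5 × 10⁻⁴)(+1.3)+(8 × 10⁻⁴)(-1.48) = -1.5 × 10⁻³ → UNSTABLE
  136–194 m: −αΔT+βΔS = −(2.5 × 10⁻⁴)(-3.4)+(8 × 10⁻⁴)(+1.01) = 1.7 × 10⁻³ → stable
  194–239 m: −αΔT+βΔS = −(2.5 × 10⁻⁴)(+3.0)+(8 × 10⁻⁴)(+1.06) = 9.8 × 10⁻⁵ → stable
The 84–136 m interval has Δρ < 0: lighter water underlies denser water.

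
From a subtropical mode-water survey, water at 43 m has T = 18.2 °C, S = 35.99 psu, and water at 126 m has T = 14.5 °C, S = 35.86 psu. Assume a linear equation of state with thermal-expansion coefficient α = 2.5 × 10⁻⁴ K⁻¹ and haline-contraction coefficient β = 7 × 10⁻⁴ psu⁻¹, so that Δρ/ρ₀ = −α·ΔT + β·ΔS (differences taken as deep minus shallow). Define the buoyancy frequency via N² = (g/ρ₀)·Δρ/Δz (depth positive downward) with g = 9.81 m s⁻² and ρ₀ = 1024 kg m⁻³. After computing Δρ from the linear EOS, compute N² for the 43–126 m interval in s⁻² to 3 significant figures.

ΔT = -3.7 K, ΔS = -0.13 psu (deep − shallow).
Δρ/ρ₀ = −αΔT + βΔS = 9.25 × 10⁻⁴ − 9.10 × 10⁻⁵ = 8.34 × 10⁻⁴, so Δρ ≈ 0.8540 kg m⁻³.
N² = (g/ρ₀)·Δρ/Δz = g·(Δρ/ρ₀)/Δz = 9.81 × 8.34 × 10⁻⁴ / 83 = 9.8573 × 10⁻⁵ s⁻² ≈ 9.86 × 10⁻⁵ s⁻².

9.86 × 10⁻⁵ s⁻²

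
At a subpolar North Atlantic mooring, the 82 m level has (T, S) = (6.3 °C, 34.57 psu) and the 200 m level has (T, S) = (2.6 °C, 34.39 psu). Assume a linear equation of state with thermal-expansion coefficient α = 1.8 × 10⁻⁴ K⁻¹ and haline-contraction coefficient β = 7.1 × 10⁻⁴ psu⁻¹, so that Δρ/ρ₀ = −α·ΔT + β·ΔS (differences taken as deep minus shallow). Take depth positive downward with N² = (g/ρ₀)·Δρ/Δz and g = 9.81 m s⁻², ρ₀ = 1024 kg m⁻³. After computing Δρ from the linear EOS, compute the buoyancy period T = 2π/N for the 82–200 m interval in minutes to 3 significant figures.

ΔT = -3.7 K, ΔS = -0.18 psu (deep − shallow).
Δρ/ρ₀ = −αΔT + βΔS = 6.66 × 10⁻⁴ − 1.278 × 10⁻⁴ = 5.382 × 10⁻⁴, so Δρ ≈ 0.5511 kg m⁻³.
N² = (g/ρ₀)·Δρ/Δz = g·(Δρ/ρ₀)/Δz = 9.81 × 5.382 × 10⁻⁴ / 118 = 4.4744 × 10⁻⁵ s⁻².
N = √(4.4744 × 10⁻⁵) = 6.6891 × 10⁻³ rad s⁻¹ → T = 2π/N = 939.32 s = 15.655 min ≈ 15.7 min.

15.7 min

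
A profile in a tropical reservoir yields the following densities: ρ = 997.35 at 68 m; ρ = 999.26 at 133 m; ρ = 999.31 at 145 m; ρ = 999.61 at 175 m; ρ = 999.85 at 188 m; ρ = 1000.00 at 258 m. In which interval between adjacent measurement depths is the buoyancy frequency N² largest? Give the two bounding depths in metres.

Compute the density gradient over each adjacent pair:
  68–133 m: Δρ/Δz = 1.91/65 = 0.029 kg m⁻⁴
  133–145 m: Δρ/Δz = 0.05/12 = 4.2 × 10⁻³ kg m⁻⁴
  145–175 m: Δρ/Δz = 0.30/30 = 0.010 kg m⁻⁴
  175–188 m: Δρ/Δz = 0.24/13 = 0.018 kg m⁻⁴
  188–258 m: Δρ/Δz = 0.15/70 = 2.1 × 10⁻³ kg m⁻⁴
The largest gradient is in the 68–133 m interval — the pycnocline.

68–133 m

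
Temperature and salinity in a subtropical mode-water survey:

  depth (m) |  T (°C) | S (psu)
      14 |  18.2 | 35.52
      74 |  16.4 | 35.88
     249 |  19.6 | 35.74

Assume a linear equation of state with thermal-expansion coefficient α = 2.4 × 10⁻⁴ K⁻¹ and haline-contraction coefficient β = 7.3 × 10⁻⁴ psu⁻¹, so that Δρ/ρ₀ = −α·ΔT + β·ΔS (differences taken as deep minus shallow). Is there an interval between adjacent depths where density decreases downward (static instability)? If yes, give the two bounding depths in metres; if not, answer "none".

Evaluate Δρ/ρ₀ = −αΔT + βΔS across each adjacent pair:
  14–74 m: −αΔT+βΔS = −(2.4 × 10⁻⁴)(-1.8)+(7.3 × 10⁻⁴)(+0.36) = 6.9 × 10⁻⁴ → stable
  74–249 m: −αΔT+βΔS = −(2.4 × 10⁻⁴)(+3.2)+(7.3 × 10⁻⁴)(-0.14) = -8.7 × 10⁻⁴ → UNSTABLE
The 74–249 m interval has Δρ < 0: lighter water underlies denser water.

74–249 m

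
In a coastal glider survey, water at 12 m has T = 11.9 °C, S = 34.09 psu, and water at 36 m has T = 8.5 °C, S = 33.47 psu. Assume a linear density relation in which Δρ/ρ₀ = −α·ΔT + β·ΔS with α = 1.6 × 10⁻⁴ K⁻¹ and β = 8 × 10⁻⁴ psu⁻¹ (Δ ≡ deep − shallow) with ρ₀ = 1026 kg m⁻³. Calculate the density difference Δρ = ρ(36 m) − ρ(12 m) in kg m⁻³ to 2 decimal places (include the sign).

ΔT = -3.4 K, ΔS = -0.62 psu (deep − shallow).
Δρ/ρ₀ = −(1.6 × 10⁻⁴)(-3.4) + (8 × 10⁻⁴)(-0.62) = 4.80 × 10⁻⁵.
Δρ = 1026 × (4.80 × 10⁻⁵) = +0.05 kg m⁻³.
Positive Δρ: denser below, stable.

+0.05 kg m⁻³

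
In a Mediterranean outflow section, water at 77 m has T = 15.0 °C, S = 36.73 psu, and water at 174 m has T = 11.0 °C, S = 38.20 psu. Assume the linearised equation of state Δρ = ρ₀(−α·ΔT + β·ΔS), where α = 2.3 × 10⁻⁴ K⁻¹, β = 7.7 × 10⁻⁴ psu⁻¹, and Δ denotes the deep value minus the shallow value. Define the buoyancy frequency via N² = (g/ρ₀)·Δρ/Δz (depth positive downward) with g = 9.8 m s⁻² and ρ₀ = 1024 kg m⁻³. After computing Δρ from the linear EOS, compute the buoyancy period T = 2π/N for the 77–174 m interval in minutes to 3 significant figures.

7.27 min

ΔT = -4.0 K, ΔS = +1.47 psu (deep − shallow).
Δρ/ρ₀ = −αΔT + βΔS = 9.20 × 10⁻⁴ + 1.1319 × 10⁻³ = 2.0519 × 10⁻³, so Δρ ≈ 2.101 kg m⁻³.
N² = (g/ρ₀)·Δρ/Δz = g·(Δρ/ρ₀)/Δz = 9.8 × 2.0519 × 10⁻³ / 97 = 2.0731 × 10⁻⁴ s⁻².
N = √(2.0731 × 10⁻⁴) = 0.014398 rad s⁻¹ → T = 2π/N = 436.39 s = 7.2732 min ≈ 7.27 min.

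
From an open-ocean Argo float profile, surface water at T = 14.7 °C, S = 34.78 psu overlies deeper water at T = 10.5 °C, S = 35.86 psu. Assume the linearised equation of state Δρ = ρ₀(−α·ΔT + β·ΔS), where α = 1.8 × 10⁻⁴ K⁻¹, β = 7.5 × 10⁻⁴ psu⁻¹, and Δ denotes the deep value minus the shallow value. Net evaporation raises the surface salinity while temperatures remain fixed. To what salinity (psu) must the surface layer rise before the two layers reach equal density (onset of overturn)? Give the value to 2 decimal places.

36.87 psu

Neutral buoyancy requires −α(T_deep − T_surf) + β(S_deep − S_surf′) = 0.
S_surf′ = S_deep − (α/β)·ΔT = 35.86 − (1.8 × 10⁻⁴/7.5 × 10⁻⁴)·(-4.2) = 36.8680 psu.
Increase required: 36.8680 − 34.78 = 2.0880 psu.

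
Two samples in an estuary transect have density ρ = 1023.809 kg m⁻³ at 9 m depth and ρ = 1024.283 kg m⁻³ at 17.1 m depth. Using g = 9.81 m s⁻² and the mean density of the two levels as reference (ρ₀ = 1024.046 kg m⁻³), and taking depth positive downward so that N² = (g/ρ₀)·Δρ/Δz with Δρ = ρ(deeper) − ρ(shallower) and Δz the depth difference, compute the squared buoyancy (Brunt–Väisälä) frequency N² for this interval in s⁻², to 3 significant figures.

5.61 × 10⁻⁴ s⁻²

Δρ = 1024.283 − 1023.809 = 0.474 kg m⁻³ over Δz = 17.1 − 9 = 8.1 m.
N² = (9.81/1024.046) × (0.474/8.1) = 5.6059 × 10⁻⁴ s⁻² ≈ 5.61 × 10⁻⁴ s⁻².
A positive N² confirms static stability across the interval.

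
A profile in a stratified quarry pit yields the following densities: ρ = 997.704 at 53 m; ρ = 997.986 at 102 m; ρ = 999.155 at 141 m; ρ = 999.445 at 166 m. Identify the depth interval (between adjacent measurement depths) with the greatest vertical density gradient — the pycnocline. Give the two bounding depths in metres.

102–141 m

Compute the density gradient over each adjacent pair:
  53–102 m: Δρ/Δz = 0.282/49 = 5.8 × 10⁻³ kg m⁻⁴
  102–141 m: Δρ/Δz = 1.169/39 = 0.030 kg m⁻⁴
  141–166 m: Δρ/Δz = 0.290/25 = 0.012 kg m⁻⁴
The largest gradient is in the 102–141 m interval — the pycnocline.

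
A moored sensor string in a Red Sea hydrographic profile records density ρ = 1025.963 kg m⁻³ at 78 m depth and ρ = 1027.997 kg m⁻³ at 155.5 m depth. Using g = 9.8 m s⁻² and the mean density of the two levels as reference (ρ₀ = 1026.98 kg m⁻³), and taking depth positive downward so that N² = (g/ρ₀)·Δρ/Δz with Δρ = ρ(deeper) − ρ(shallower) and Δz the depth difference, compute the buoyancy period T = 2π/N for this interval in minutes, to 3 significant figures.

Δρ = 1027.997 − 1025.963 = 2.034 kg m⁻³ over Δz = 155.5 − 78 = 77.5 m.
N² = (9.8/1026.98) × (2.034/77.5) = 2.5045 × 10⁻⁴ s⁻².
N = √(2.5045 × 10⁻⁴) = 0.015826 rad s⁻¹, so T = 2π/N = 397.02 s = 6.6170 min ≈ 6.62 min.

6.62 min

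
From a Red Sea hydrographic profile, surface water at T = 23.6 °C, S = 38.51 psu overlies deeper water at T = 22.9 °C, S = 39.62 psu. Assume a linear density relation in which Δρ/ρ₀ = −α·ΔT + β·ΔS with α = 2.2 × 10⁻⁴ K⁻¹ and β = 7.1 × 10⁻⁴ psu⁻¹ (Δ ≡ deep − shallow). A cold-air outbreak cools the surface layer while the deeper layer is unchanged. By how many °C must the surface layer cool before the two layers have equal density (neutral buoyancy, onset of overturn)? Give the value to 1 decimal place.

4.3 °C

Neutral buoyancy requires Δρ = 0, i.e. −α(T_deep − T_surf′) + β(S_deep − S_surf) = 0.
T_surf′ = T_deep − (β/α)·ΔS = 22.9 − (7.1 × 10⁻⁴/2.2 × 10⁻⁴)·(+1.11) = 19.318 °C.
Cooling required: 23.6 − (19.318) = 4.282 °C.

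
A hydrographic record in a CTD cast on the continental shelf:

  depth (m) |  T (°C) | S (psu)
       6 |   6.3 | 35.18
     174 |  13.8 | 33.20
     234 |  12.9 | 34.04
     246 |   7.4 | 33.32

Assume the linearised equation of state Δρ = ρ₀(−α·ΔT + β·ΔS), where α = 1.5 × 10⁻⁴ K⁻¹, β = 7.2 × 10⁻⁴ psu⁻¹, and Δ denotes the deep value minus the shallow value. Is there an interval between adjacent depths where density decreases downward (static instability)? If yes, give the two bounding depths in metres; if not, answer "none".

6–174 m

Evaluate Δρ/ρ₀ = −αΔT + βΔS across each adjacent pair:
  6–174 m: −αΔT+βΔS = −(1.5 × 10⁻⁴)(+7.5)+(7.2 × 10⁻⁴)(-1.98) = -2.6 × 10⁻³ → UNSTABLE
  174–234 m: −αΔT+βΔS = −(1.5 × 10⁻⁴)(-0.9)+(7.2 × 10⁻⁴)(+0.84) = 7.4 × 10⁻⁴ → stable
  234–246 m: −αΔT+βΔS = −(1.5 × 10⁻⁴)(-5.5)+(7.2 × 10⁻⁴)(-0.72) = 3.1 × 10⁻⁴ → stable
The 6–174 m interval has Δρ < 0: lighter water underlies denser water.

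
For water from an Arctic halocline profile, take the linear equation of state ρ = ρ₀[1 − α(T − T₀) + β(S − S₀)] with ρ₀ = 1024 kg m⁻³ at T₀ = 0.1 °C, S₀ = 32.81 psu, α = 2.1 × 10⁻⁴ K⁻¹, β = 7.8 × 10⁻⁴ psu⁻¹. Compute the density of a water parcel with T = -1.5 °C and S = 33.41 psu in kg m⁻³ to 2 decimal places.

T − T₀ = -1.6 K, S − S₀ = +0.60 psu.
Bracket = 1 − α·(-1.6) + β·(+0.60) = 1 + (8.04 × 10⁻⁴) = 1.0008040.
ρ = 1024 × 1.0008040 = 1024.82 kg m⁻³.

1024.82 kg m⁻³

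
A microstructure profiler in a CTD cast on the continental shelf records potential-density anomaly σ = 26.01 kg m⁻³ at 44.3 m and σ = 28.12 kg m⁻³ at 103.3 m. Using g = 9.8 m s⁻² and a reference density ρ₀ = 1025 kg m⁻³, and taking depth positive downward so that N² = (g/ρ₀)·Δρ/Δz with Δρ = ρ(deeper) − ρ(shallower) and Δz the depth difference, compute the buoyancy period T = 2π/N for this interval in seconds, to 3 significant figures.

340 s

Δρ = 1028.12 − 1026.01 = 2.11 kg m⁻³ over Δz = 103.3 − 44.3 = 59 m.
N² = (9.8/1025) × (2.11/59) = 3.4193 × 10⁻⁴ s⁻².
N = √(3.4193 × 10⁻⁴) = 0.018491 rad s⁻¹, so T = 2π/N = 339.80 s ≈ 340 s.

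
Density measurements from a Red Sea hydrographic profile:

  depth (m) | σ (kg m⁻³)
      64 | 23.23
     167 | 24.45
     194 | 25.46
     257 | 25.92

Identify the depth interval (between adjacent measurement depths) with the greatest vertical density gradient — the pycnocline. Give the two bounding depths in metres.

Compute the density gradient over each adjacent pair:
  64–167 m: Δρ/Δz = 1.22/103 = 0.012 kg m⁻⁴
  167–194 m: Δρ/Δz = 1.01/27 = 0.037 kg m⁻⁴
  194–257 m: Δρ/Δz = 0.46/63 = 7.3 × 10⁻³ kg m⁻⁴
The largest gradient is in the 167–194 m interval — the pycnocline.

167–194 m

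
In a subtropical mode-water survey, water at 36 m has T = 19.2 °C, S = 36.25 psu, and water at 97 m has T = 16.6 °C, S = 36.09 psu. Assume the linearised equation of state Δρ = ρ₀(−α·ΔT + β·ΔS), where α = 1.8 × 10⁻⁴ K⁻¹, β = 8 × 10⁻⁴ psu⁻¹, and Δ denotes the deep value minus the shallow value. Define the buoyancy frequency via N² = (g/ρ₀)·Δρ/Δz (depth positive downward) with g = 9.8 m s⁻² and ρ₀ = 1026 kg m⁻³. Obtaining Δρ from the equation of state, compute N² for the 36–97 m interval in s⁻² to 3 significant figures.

ΔT = -2.6 K, ΔS = -0.16 psu (deep − shallow).
Δρ/ρ₀ = −αΔT + βΔS = 4.68 × 10⁻⁴ − 1.28 × 10⁻⁴ = 3.40 × 10⁻⁴, so Δρ ≈ 0.3488 kg m⁻³.
N² = (g/ρ₀)·Δρ/Δz = g·(Δρ/ρ₀)/Δz = 9.8 × 3.40 × 10⁻⁴ / 61 = 5.4623 × 10⁻⁵ s⁻² ≈ 5.46 × 10⁻⁵ s⁻².

5.46 × 10⁻⁵ s⁻²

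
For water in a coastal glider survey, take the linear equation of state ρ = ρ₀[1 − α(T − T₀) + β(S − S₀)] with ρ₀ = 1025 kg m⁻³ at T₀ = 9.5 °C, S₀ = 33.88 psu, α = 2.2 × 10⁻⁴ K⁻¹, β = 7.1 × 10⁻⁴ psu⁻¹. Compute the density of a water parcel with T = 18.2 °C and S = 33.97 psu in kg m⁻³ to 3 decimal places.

1023.104 kg m⁻³

T − T₀ = +8.7 K, S − S₀ = +0.09 psu.
Bracket = 1 − α·(+8.7) + β·(+0.09) = 1 + (-1.8501 × 10⁻³) = 0.9981499.
ρ = 1025 × 0.9981499 = 1023.104 kg m⁻³.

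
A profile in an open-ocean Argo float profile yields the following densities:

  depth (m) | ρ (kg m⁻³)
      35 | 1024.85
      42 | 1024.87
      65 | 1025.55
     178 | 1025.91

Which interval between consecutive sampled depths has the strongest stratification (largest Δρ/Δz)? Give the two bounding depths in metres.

Compute the density gradient over each adjacent pair:
  35–42 m: Δρ/Δz = 0.02/7 = 2.9 × 10⁻³ kg m⁻⁴
  42–65 m: Δρ/Δz = 0.68/23 = 0.030 kg m⁻⁴
  65–178 m: Δρ/Δz = 0.36/113 = 3.2 × 10⁻³ kg m⁻⁴
The largest gradient is in the 42–65 m interval — the pycnocline.

42–65 m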